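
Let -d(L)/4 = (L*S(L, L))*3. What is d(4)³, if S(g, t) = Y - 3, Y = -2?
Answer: 13824000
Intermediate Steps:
S(g, t) = -5 (S(g, t) = -2 - 3 = -5)
d(L) = 60*L (d(L) = -4*L*(-5)*3 = -4*(-5*L)*3 = -(-60)*L = 60*L)
d(4)³ = (60*4)³ = 240³ = 13824000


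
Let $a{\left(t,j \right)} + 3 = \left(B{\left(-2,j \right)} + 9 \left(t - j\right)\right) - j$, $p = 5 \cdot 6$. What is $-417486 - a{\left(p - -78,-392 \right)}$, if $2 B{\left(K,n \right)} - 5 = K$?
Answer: $- \frac{844753}{2} \approx -4.2238 \cdot 10^{5}$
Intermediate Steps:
$p = 30$
$B{\left(K,n \right)} = \frac{5}{2} + \frac{K}{2}$
$a{\left(t,j \right)} = - \frac{3}{2} - 10 j + 9 t$ ($a{\left(t,j \right)} = -3 - \left(- \frac{3}{2} + j - 9 \left(t - j\right)\right) = -3 - \left(- \frac{3}{2} - 9 t + 10 j\right) = -3 + \left(\frac{3}{2} - 10 j + 9 t\right) = - \frac{3}{2} - 10 j + 9 t$)
$-417486 - a{\left(p - -78,-392 \right)} = -417486 - \left(- \frac{3}{2} - -3920 + 9 \left(30 - -78\right)\right) = -417486 - \left(- \frac{3}{2} + 3920 + 9 \left(30 + 78\right)\right) = -417486 - \left(- \frac{3}{2} + 3920 + 9 \cdot 108\right) = -417486 - \left(- \frac{3}{2} + 3920 + 972\right) = -417486 - \frac{9781}{2} = - \frac{844753}{2}$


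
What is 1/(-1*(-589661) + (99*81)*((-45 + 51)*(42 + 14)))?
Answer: 1/3284045 ≈ 3.0450e-7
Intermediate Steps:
1/(-1*(-589661) + (99*81)*((-45 + 51)*(42 + 14))) = 1/(589661 + 8019*(6*56)) = 1/(589661 + 8019*336) = 1/(589661 + 2694384) = 1/3284045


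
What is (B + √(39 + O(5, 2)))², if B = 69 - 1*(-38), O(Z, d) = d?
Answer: (107 + √41)² ≈ 12860.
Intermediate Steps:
B = 107 (B = 69 + 38 = 107)
(B + √(39 + O(5, 2)))² = (107 + √(39 + 2))² = (107 + √41)²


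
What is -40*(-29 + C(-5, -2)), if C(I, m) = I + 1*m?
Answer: 1440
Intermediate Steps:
C(I, m) = I + m
-40*(-29 + C(-5, -2)) = -40*(-29 + (-5 - 2)) = -40*(-29 - 7) = -40*(-36) = 1440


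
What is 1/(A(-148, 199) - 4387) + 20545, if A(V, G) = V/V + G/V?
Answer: 13340423067/649327 ≈ 20545.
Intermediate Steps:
A(V, G) = 1 + G/V
1/(A(-148, 199) - 4387) + 20545 = 1/((199 - 148)/(-148) - 4387) + 20545 = 1/(-1/148*51 - 4387) + 20545 = 1/(-51/148 - 4387) + 20545 = 1/(-649327/148) + 20545 = -148/649327 + 20545 = 13340423067/649327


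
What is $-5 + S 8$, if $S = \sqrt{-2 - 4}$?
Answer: $-5 + 8 i \sqrt{6} \approx -5.0 + 19.596 i$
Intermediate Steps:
$S = i \sqrt{6}$ ($S = \sqrt{-6} = i \sqrt{6} \approx 2.4495 i$)
$-5 + S 8 = -5 + i \sqrt{6} \cdot 8 = -5 + 8 i \sqrt{6}$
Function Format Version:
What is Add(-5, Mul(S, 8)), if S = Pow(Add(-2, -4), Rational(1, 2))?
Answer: Add(-5, Mul(8, I, Pow(6, Rational(1, 2)))) ≈ Add(-5.0000, Mul(19.596, I))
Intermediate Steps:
S = Mul(I, Pow(6, Rational(1, 2))) (S = Pow(-6, Rational(1, 2)) = Mul(I, Pow(6, Rational(1, 2))) ≈ Mul(2.4495, I))
Add(-5, Mul(S, 8)) = Add(-5, Mul(Mul(I, Pow(6, Rational(1, 2))), 8)) = Add(-5, Mul(8, I, Pow(6, Rational(1, 2))))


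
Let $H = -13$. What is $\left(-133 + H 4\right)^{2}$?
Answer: $34225$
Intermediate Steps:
$\left(-133 + H 4\right)^{2} = \left(-133 - 52\right)^{2} = \left(-185\right)^{2} = 34225$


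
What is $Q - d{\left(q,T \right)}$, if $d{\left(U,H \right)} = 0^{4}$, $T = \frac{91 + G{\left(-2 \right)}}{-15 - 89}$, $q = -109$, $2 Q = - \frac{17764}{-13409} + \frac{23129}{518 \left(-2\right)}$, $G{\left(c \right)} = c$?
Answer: $- \frac{291733257}{27783448} \approx -10.5$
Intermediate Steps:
$Q = - \frac{291733257}{27783448}$ ($Q = \frac{- \frac{17764}{-13409} + \frac{23129}{518 \left(-2\right)}}{2} = \frac{\left(-17764\right) \left(- \frac{1}{13409}\right) + \frac{23129}{-1036}}{2} = \frac{\frac{17764}{13409} + 23129 \left(- \frac{1}{1036}\right)}{2} = \frac{\frac{17764}{13409} - \frac{23129}{1036}}{2} = \frac{1}{2} \left(- \frac{291733257}{13891724}\right) = - \frac{291733257}{27783448} \approx -10.5$)
$T = - \frac{89}{104}$ ($T = \frac{91 - 2}{-15 - 89} = \frac{89}{-104} = 89 \left(- \frac{1}{104}\right) = - \frac{89}{104} \approx -0.85577$)
$d{\left(U,H \right)} = 0$
$Q - d{\left(q,T \right)} = - \frac{291733257}{27783448} - 0 = - \frac{291733257}{27783448} + 0 = - \frac{291733257}{27783448}$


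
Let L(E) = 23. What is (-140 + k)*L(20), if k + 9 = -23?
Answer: -3956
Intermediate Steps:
k = -32 (k = -9 - 23 = -32)
(-140 + k)*L(20) = (-140 - 32)*23 = -172*23 = -3956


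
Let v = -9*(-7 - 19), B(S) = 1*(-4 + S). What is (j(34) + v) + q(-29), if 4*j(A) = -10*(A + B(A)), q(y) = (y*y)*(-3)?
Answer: -2449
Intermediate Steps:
B(S) = -4 + S
v = 234 (v = -9*(-26) = 234)
q(y) = -3*y² (q(y) = y²*(-3) = -3*y²)
j(A) = 10 - 5*A (j(A) = (-10*(A + (-4 + A)))/4 = (-10*(-4 + 2*A))/4 = (40 - 20*A)/4 = 10 - 5*A)
(j(34) + v) + q(-29) = ((10 - 5*34) + 234) - 3*(-29)² = ((10 - 170) + 234) - 3*841 = (-160 + 234) - 2523 = 74 - 2523 = -2449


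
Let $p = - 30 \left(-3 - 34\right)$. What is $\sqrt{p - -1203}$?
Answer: $3 \sqrt{257} \approx 48.094$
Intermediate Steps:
$p = 1110$ ($p = \left(-30\right) \left(-37\right) = 1110$)
$\sqrt{p - -1203} = \sqrt{1110 - -1203} = \sqrt{1110 + \left(-1138 + 2341\right)} = \sqrt{1110 + 1203} = \sqrt{2313} = 3 \sqrt{257}$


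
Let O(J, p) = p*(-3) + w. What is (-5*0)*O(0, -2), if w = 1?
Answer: 0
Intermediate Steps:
O(J, p) = 1 - 3*p (O(J, p) = p*(-3) + 1 = -3*p + 1 = 1 - 3*p)
(-5*0)*O(0, -2) = (-5*0)*(1 - 3*(-2)) = 0*(1 + 6) = 0*7 = 0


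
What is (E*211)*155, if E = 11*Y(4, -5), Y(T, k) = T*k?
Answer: -7195100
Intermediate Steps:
E = -220 (E = 11*(4*(-5)) = 11*(-20) = -220)
(E*211)*155 = -220*211*155 = -46420*155 = -7195100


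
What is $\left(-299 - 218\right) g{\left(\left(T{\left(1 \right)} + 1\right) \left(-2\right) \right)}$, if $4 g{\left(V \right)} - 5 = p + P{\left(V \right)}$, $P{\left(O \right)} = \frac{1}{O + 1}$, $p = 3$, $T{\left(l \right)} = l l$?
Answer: $- \frac{11891}{12} \approx -990.92$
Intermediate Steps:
$T{\left(l \right)} = l^{2}$
$P{\left(O \right)} = \frac{1}{1 + O}$
$g{\left(V \right)} = 2 + \frac{1}{4 \left(1 + V\right)}$ ($g{\left(V \right)} = \frac{5}{4} + \frac{3 + \frac{1}{1 + V}}{4} = \frac{5}{4} + \left(\frac{3}{4} + \frac{1}{4 \left(1 + V\right)}\right) = 2 + \frac{1}{4 \left(1 + V\right)}$)
$\left(-299 - 218\right) g{\left(\left(T{\left(1 \right)} + 1\right) \left(-2\right) \right)} = \left(-299 - 218\right) \frac{9 + 8 \left(1^{2} + 1\right) \left(-2\right)}{4 \left(1 + \left(1^{2} + 1\right) \left(-2\right)\right)} = - 517 \frac{9 + 8 \left(1 + 1\right) \left(-2\right)}{4 \left(1 + \left(1 + 1\right) \left(-2\right)\right)} = - 517 \frac{9 + 8 \cdot 2 \left(-2\right)}{4 \left(1 + 2 \left(-2\right)\right)} = - 517 \frac{9 + 8 \left(-4\right)}{4 \left(1 - 4\right)} = - 517 \frac{9 - 32}{4 \left(-3\right)} = - 517 \cdot \frac{1}{4} \left(- \frac{1}{3}\right) \left(-23\right) = \left(-517\right) \frac{23}{12} = - \frac{11891}{12}$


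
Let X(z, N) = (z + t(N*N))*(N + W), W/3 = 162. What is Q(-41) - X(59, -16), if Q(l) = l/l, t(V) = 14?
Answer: -34309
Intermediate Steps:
Q(l) = 1
W = 486 (W = 3*162 = 486)
X(z, N) = (14 + z)*(486 + N) (X(z, N) = (z + 14)*(N + 486) = (14 + z)*(486 + N))
Q(-41) - X(59, -16) = 1 - (6804 + 14*(-16) + 486*59 - 16*59) = 1 - (6804 - 224 + 28674 - 944) = 1 - 1*34310 = 1 - 34310 = -34309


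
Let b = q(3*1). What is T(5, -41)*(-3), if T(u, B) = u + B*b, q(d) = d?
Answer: 354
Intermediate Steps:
b = 3 (b = 3*1 = 3)
T(u, B) = u + 3*B (T(u, B) = u + B*3 = u + 3*B)
T(5, -41)*(-3) = (5 + 3*(-41))*(-3) = (5 - 123)*(-3) = -118*(-3) = 354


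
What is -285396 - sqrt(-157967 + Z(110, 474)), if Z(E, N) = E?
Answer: -285396 - I*sqrt(157857) ≈ -2.854e+5 - 397.31*I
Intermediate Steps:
-285396 - sqrt(-157967 + Z(110, 474)) = -285396 - sqrt(-157967 + 110) = -285396 - sqrt(-157857) = -285396 - I*sqrt(157857)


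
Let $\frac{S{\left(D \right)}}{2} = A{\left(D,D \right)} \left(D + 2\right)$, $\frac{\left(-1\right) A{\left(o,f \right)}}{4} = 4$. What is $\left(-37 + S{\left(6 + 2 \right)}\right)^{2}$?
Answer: $127449$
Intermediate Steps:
$A{\left(o,f \right)} = -16$ ($A{\left(o,f \right)} = \left(-4\right) 4 = -16$)
$S{\left(D \right)} = -64 - 32 D$ ($S{\left(D \right)} = 2 \left(- 16 \left(D + 2\right)\right) = 2 \left(- 16 \left(2 + D\right)\right) = 2 \left(-32 - 16 D\right) = -64 - 32 D$)
$\left(-37 + S{\left(6 + 2 \right)}\right)^{2} = \left(-37 - \left(64 + 32 \left(6 + 2\right)\right)\right)^{2} = \left(-37 - 320\right)^{2} = \left(-357\right)^{2} = 127449$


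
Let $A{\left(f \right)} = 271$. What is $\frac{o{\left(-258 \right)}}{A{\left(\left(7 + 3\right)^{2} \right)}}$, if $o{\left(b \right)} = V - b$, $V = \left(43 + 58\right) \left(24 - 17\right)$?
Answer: $\frac{965}{271} \approx 3.5609$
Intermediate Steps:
$V = 707$ ($V = 101 \cdot 7 = 707$)
$o{\left(b \right)} = 707 - b$
$\frac{o{\left(-258 \right)}}{A{\left(\left(7 + 3\right)^{2} \right)}} = \frac{707 - -258}{271} = \left(707 + 258\right) \frac{1}{271} = 965 \cdot \frac{1}{271} = \frac{965}{271}$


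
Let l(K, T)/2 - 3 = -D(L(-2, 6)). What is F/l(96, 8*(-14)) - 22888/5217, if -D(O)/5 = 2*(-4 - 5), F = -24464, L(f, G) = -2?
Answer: 6869232/50431 ≈ 136.21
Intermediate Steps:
D(O) = 90 (D(O) = -10*(-4 - 5) = -10*(-9) = -5*(-18) = 90)
l(K, T) = -174 (l(K, T) = 6 + 2*(-1*90) = 6 + 2*(-90) = 6 - 180 = -174)
F/l(96, 8*(-14)) - 22888/5217 = -24464/(-174) - 22888/5217 = -24464*(-1/174) - 22888*1/5217 = 12232/87 - 22888/5217 = 6869232/50431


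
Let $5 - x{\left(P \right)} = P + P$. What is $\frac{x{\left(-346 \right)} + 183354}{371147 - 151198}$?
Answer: $\frac{184051}{219949} \approx 0.83679$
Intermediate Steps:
$x{\left(P \right)} = 5 - 2 P$ ($x{\left(P \right)} = 5 - \left(P + P\right) = 5 - 2 P$)
$\frac{x{\left(-346 \right)} + 183354}{371147 - 151198} = \frac{\left(5 - -692\right) + 183354}{371147 - 151198} = \frac{\left(5 + 692\right) + 183354}{219949} = \left(697 + 183354\right) \frac{1}{219949} = 184051 \cdot \frac{1}{219949} = \frac{184051}{219949}$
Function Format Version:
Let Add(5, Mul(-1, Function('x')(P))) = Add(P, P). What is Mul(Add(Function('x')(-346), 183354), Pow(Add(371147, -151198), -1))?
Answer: Rational(184051, 219949) ≈ 0.83679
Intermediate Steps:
Function('x')(P) = Add(5, Mul(-2, P)) (Function('x')(P) = Add(5, Mul(-1, Add(P, P))) = Add(5, Mul(-1, Mul(2, P))) = Add(5, Mul(-2, P)))
Mul(Add(Function('x')(-346), 183354), Pow(Add(371147, -151198), -1)) = Mul(Add(Add(5, Mul(-2, -346)), 183354), Pow(Add(371147, -151198), -1)) = Mul(Add(Add(5, 692), 183354), Pow(219949, -1)) = Mul(Add(697, 183354), Rational(1, 219949)) = Mul(184051, Rational(1, 219949)) = Rational(184051, 219949)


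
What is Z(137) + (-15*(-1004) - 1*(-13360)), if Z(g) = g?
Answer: 28557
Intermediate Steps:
Z(137) + (-15*(-1004) - 1*(-13360)) = 137 + (-15*(-1004) - 1*(-13360)) = 137 + (15060 + 13360) = 137 + 28420 = 28557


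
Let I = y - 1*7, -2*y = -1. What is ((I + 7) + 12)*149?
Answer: 3725/2 ≈ 1862.5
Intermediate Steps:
y = 1/2 (y = -1/2*(-1) = 1/2 ≈ 0.50000)
I = -13/2 (I = 1/2 - 1*7 = 1/2 - 7 = -13/2 ≈ -6.5000)
((I + 7) + 12)*149 = ((-13/2 + 7) + 12)*149 = (1/2 + 12)*149 = (25/2)*149 = 3725/2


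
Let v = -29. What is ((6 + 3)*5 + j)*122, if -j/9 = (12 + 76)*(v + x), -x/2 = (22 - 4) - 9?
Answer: 4546818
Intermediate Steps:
x = -18 (x = -2*((22 - 4) - 9) = -2*(18 - 9) = -2*9 = -18)
j = 37224 (j = -9*(12 + 76)*(-29 - 18) = -792*(-47) = -9*(-4136) = 37224)
((6 + 3)*5 + j)*122 = ((6 + 3)*5 + 37224)*122 = (9*5 + 37224)*122 = (45 + 37224)*122 = 37269*122 = 4546818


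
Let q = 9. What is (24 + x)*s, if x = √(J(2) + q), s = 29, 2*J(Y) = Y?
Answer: 696 + 29*√10 ≈ 787.71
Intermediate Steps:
J(Y) = Y/2
x = √10 (x = √((½)*2 + 9) = √(1 + 9) = √10 ≈ 3.1623)
(24 + x)*s = (24 + √10)*29 = 696 + 29*√10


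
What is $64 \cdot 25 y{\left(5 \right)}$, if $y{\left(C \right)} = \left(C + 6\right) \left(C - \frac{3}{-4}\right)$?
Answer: $101200$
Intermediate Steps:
$y{\left(C \right)} = \left(6 + C\right) \left(\frac{3}{4} + C\right)$ ($y{\left(C \right)} = \left(6 + C\right) \left(C - - \frac{3}{4}\right) = \left(6 + C\right) \left(C + \frac{3}{4}\right) = \left(6 + C\right) \left(\frac{3}{4} + C\right)$)
$64 \cdot 25 y{\left(5 \right)} = 64 \cdot 25 \left(\frac{9}{2} + 5^{2} + \frac{27}{4} \cdot 5\right) = 1600 \left(\frac{9}{2} + 25 + \frac{135}{4}\right) = 1600 \cdot \frac{253}{4} = 101200$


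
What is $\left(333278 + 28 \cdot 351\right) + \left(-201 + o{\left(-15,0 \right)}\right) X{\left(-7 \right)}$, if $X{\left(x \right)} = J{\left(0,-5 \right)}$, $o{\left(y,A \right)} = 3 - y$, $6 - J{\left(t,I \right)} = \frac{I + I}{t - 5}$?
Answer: $342374$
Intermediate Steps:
$J{\left(t,I \right)} = 6 - \frac{2 I}{-5 + t}$ ($J{\left(t,I \right)} = 6 - \frac{I + I}{t - 5} = 6 - \frac{2 I}{-5 + t}$)
$X{\left(x \right)} = 4$ ($X{\left(x \right)} = \frac{2 \left(-15 - -5 + 3 \cdot 0\right)}{-5 + 0} = \frac{2 \left(-15 + 5 + 0\right)}{-5} = 2 \left(- \frac{1}{5}\right) \left(-10\right) = 4$)
$\left(333278 + 28 \cdot 351\right) + \left(-201 + o{\left(-15,0 \right)}\right) X{\left(-7 \right)} = \left(333278 + 28 \cdot 351\right) + \left(-201 + \left(3 - -15\right)\right) 4 = \left(333278 + 9828\right) + \left(-201 + \left(3 + 15\right)\right) 4 = 343106 + \left(-201 + 18\right) 4 = 343106 - 732 = 342374$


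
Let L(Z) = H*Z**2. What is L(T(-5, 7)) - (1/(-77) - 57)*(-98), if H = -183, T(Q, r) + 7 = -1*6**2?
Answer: -3783497/11 ≈ -3.4395e+5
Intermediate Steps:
T(Q, r) = -43 (T(Q, r) = -7 - 1*6**2 = -7 - 1*36 = -7 - 36 = -43)
L(Z) = -183*Z**2
L(T(-5, 7)) - (1/(-77) - 57)*(-98) = -183*(-43)**2 - (1/(-77) - 57)*(-98) = -183*1849 - (-1/77 - 57)*(-98) = -338367 - (-4390)*(-98)/77 = -338367 - 1*61460/11 = -338367 - 61460/11 = -3783497/11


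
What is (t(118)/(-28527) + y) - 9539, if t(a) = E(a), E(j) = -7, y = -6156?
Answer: -447731258/28527 ≈ -15695.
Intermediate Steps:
t(a) = -7
(t(118)/(-28527) + y) - 9539 = (-7/(-28527) - 6156) - 9539 = (-7*(-1/28527) - 6156) - 9539 = (7/28527 - 6156) - 9539 = -175612205/28527 - 9539 = -447731258/28527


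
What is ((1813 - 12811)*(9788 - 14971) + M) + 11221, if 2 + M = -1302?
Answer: 57012551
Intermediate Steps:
M = -1304 (M = -2 - 1302 = -1304)
((1813 - 12811)*(9788 - 14971) + M) + 11221 = ((1813 - 12811)*(9788 - 14971) - 1304) + 11221 = (-10998*(-5183) - 1304) + 11221 = (57002634 - 1304) + 11221 = 57001330 + 11221 = 57012551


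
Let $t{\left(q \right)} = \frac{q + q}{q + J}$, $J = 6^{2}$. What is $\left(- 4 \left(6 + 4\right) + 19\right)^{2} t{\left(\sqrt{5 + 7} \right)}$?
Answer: $- \frac{882}{107} + \frac{5292 \sqrt{3}}{107} \approx 77.421$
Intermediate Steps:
$J = 36$
$t{\left(q \right)} = \frac{2 q}{36 + q}$ ($t{\left(q \right)} = \frac{q + q}{q + 36} = \frac{2 q}{36 + q}$)
$\left(- 4 \left(6 + 4\right) + 19\right)^{2} t{\left(\sqrt{5 + 7} \right)} = \left(- 4 \left(6 + 4\right) + 19\right)^{2} \frac{2 \sqrt{5 + 7}}{36 + \sqrt{5 + 7}} = \left(\left(-4\right) 10 + 19\right)^{2} \frac{2 \sqrt{12}}{36 + \sqrt{12}} = \left(-40 + 19\right)^{2} \frac{2 \cdot 2 \sqrt{3}}{36 + 2 \sqrt{3}} = \left(-21\right)^{2} \frac{4 \sqrt{3}}{36 + 2 \sqrt{3}} = 441 \frac{4 \sqrt{3}}{36 + 2 \sqrt{3}} = \frac{1764 \sqrt{3}}{36 + 2 \sqrt{3}}$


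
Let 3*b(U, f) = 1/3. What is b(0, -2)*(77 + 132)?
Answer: 209/9 ≈ 23.222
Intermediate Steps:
b(U, f) = 1/9 (b(U, f) = (1/3)/3 = (1/3)*(1/3) = 1/9)
b(0, -2)*(77 + 132) = (77 + 132)/9 = (1/9)*209 = 209/9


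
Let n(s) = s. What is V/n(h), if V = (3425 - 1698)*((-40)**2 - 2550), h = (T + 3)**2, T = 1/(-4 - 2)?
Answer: -59063400/289 ≈ -2.0437e+5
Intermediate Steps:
T = -1/6 (T = 1/(-6) = -1/6 ≈ -0.16667)
h = 289/36 (h = (-1/6 + 3)**2 = (17/6)**2 = 289/36 ≈ 8.0278)
V = -1640650 (V = 1727*(1600 - 2550) = 1727*(-950) = -1640650)
V/n(h) = -1640650/289/36 = -1640650*36/289 = -59063400/289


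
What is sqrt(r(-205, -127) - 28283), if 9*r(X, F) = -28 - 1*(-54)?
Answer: I*sqrt(254521)/3 ≈ 168.17*I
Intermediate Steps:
r(X, F) = 26/9 (r(X, F) = (-28 - 1*(-54))/9 = (-28 + 54)/9 = (1/9)*26 = 26/9)
sqrt(r(-205, -127) - 28283) = sqrt(26/9 - 28283) = sqrt(-254521/9) = I*sqrt(254521)/3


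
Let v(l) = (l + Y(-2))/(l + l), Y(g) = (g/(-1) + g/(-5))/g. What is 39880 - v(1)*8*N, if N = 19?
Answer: 199476/5 ≈ 39895.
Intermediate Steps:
Y(g) = -6/5 (Y(g) = (g*(-1) + g*(-1/5))/g = (-g - g/5)/g = (-6*g/5)/g = -6/5)
v(l) = (-6/5 + l)/(2*l) (v(l) = (l - 6/5)/(l + l) = (-6/5 + l)/((2*l)) = (-6/5 + l)*(1/(2*l)) = (-6/5 + l)/(2*l))
39880 - v(1)*8*N = 39880 - ((1/10)*(-6 + 5*1)/1)*8*19 = 39880 - ((1/10)*1*(-6 + 5))*8*19 = 39880 - ((1/10)*1*(-1))*8*19 = 39880 - (-1/10*8)*19 = 39880 - (-4)*19/5 = 39880 - 1*(-76/5) = 39880 + 76/5 = 199476/5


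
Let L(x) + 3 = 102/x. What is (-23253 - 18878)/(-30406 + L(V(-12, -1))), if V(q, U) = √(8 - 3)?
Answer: 6405807895/4623526001 + 4297362*√5/4623526001 ≈ 1.3876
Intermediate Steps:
V(q, U) = √5
L(x) = -3 + 102/x
(-23253 - 18878)/(-30406 + L(V(-12, -1))) = (-23253 - 18878)/(-30406 + (-3 + 102/(√5))) = -42131/(-30406 + (-3 + 102*(√5/5))) = -42131/(-30406 + (-3 + 102*√5/5)) = -42131/(-30409 + 102*√5/5)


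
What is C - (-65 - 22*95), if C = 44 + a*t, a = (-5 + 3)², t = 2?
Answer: 2207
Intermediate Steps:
a = 4 (a = (-2)² = 4)
C = 52 (C = 44 + 4*2 = 44 + 8 = 52)
C - (-65 - 22*95) = 52 - (-65 - 22*95) = 52 - (-65 - 2090) = 52 - 1*(-2155) = 52 + 2155 = 2207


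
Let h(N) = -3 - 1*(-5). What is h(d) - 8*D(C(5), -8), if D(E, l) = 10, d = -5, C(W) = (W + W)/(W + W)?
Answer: -78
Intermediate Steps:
C(W) = 1 (C(W) = (2*W)/((2*W)) = (2*W)*(1/(2*W)) = 1)
h(N) = 2 (h(N) = -3 + 5 = 2)
h(d) - 8*D(C(5), -8) = 2 - 8*10 = 2 - 80 = -78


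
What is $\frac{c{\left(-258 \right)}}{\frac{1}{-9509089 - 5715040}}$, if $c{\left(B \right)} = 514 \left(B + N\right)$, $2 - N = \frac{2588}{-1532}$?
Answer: $\frac{762182529806706}{383} \approx 1.99 \cdot 10^{12}$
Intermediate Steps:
$N = \frac{1413}{383}$ ($N = 2 - \frac{2588}{-1532} = 2 - 2588 \left(- \frac{1}{1532}\right) = 2 - - \frac{647}{383} = 2 + \frac{647}{383} = \frac{1413}{383} \approx 3.6893$)
$c{\left(B \right)} = \frac{726282}{383} + 514 B$ ($c{\left(B \right)} = 514 \left(B + \frac{1413}{383}\right) = 514 \left(\frac{1413}{383} + B\right) = \frac{726282}{383} + 514 B$)
$\frac{c{\left(-258 \right)}}{\frac{1}{-9509089 - 5715040}} = \frac{\frac{726282}{383} + 514 \left(-258\right)}{\frac{1}{-9509089 - 5715040}} = \frac{\frac{726282}{383} - 132612}{\frac{1}{-15224129}} = - \frac{50064114}{383 \left(- \frac{1}{15224129}\right)} = \left(- \frac{50064114}{383}\right) \left(-15224129\right) = \frac{762182529806706}{383}$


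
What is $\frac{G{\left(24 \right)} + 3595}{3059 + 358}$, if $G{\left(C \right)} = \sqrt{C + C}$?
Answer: $\frac{3595}{3417} + \frac{4 \sqrt{3}}{3417} \approx 1.0541$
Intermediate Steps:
$G{\left(C \right)} = \sqrt{2} \sqrt{C}$ ($G{\left(C \right)} = \sqrt{2 C} = \sqrt{2} \sqrt{C}$)
$\frac{G{\left(24 \right)} + 3595}{3059 + 358} = \frac{\sqrt{2} \sqrt{24} + 3595}{3059 + 358} = \frac{\sqrt{2} \cdot 2 \sqrt{6} + 3595}{3417} = \left(4 \sqrt{3} + 3595\right) \frac{1}{3417} = \left(3595 + 4 \sqrt{3}\right) \frac{1}{3417} = \frac{3595}{3417} + \frac{4 \sqrt{3}}{3417}$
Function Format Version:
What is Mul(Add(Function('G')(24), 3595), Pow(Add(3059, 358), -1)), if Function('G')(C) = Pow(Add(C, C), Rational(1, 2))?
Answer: Add(Rational(3595, 3417), Mul(Rational(4, 3417), Pow(3, Rational(1, 2)))) ≈ 1.0541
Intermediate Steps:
Function('G')(C) = Mul(Pow(2, Rational(1, 2)), Pow(C, Rational(1, 2))) (Function('G')(C) = Pow(Mul(2, C), Rational(1, 2)) = Mul(Pow(2, Rational(1, 2)), Pow(C, Rational(1, 2))))
Mul(Add(Function('G')(24), 3595), Pow(Add(3059, 358), -1)) = Mul(Add(Mul(Pow(2, Rational(1, 2)), Pow(24, Rational(1, 2))), 3595), Pow(Add(3059, 358), -1)) = Mul(Add(Mul(Pow(2, Rational(1, 2)), Mul(2, Pow(6, Rational(1, 2)))), 3595), Pow(3417, -1)) = Mul(Add(Mul(4, Pow(3, Rational(1, 2))), 3595), Rational(1, 3417)) = Mul(Add(3595, Mul(4, Pow(3, Rational(1, 2)))), Rational(1, 3417)) = Add(Rational(3595, 3417), Mul(Rational(4, 3417), Pow(3, Rational(1, 2))))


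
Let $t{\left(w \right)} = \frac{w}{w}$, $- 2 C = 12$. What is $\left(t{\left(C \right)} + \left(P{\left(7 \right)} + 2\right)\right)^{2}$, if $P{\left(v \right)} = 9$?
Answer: $144$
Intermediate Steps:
$C = -6$ ($C = \left(- \frac{1}{2}\right) 12 = -6$)
$t{\left(w \right)} = 1$
$\left(t{\left(C \right)} + \left(P{\left(7 \right)} + 2\right)\right)^{2} = \left(1 + \left(9 + 2\right)\right)^{2} = \left(1 + 11\right)^{2} = 12^{2} = 144$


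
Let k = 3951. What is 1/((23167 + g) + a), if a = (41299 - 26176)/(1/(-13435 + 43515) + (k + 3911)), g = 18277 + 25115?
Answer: 236488961/15740923655039 ≈ 1.5024e-5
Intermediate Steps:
g = 43392
a = 454899840/236488961 (a = (41299 - 26176)/(1/(-13435 + 43515) + (3951 + 3911)) = 15123/(1/30080 + 7862) = 15123/(236488961/30080) = 15123*(30080/236488961) = 454899840/236488961 ≈ 1.9236)
1/((23167 + g) + a) = 1/((23167 + 43392) + 454899840/236488961) = 1/(66559 + 454899840/236488961) = 1/(15740923655039/236488961) = 236488961/15740923655039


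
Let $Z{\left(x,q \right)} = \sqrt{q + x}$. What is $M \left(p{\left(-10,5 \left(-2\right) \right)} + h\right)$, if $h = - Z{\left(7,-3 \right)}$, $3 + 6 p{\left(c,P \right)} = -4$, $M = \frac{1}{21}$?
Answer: $- \frac{19}{126} \approx -0.15079$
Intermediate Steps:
$M = \frac{1}{21} \approx 0.047619$
$p{\left(c,P \right)} = - \frac{7}{6}$ ($p{\left(c,P \right)} = - \frac{1}{2} + \frac{1}{6} \left(-4\right) = - \frac{1}{2} - \frac{2}{3} = - \frac{7}{6}$)
$h = -2$ ($h = - \sqrt{-3 + 7} = - \sqrt{4} = \left(-1\right) 2 = -2$)
$M \left(p{\left(-10,5 \left(-2\right) \right)} + h\right) = \frac{- \frac{7}{6} - 2}{21} = \frac{1}{21} \left(- \frac{19}{6}\right) = - \frac{19}{126}$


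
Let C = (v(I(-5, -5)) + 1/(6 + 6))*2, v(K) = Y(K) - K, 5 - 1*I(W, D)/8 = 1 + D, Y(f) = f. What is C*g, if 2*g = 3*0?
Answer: 0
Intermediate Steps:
I(W, D) = 32 - 8*D (I(W, D) = 40 - 8*(1 + D) = 40 + (-8 - 8*D) = 32 - 8*D)
v(K) = 0 (v(K) = K - K = 0)
g = 0 (g = (3*0)/2 = (1/2)*0 = 0)
C = 1/6 (C = (0 + 1/(6 + 6))*2 = (0 + 1/12)*2 = (1/12)*2 = 1/6 ≈ 0.16667)
C*g = (1/6)*0 = 0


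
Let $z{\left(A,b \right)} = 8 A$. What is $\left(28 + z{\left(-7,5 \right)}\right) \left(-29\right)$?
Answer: $812$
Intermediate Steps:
$\left(28 + z{\left(-7,5 \right)}\right) \left(-29\right) = \left(28 + 8 \left(-7\right)\right) \left(-29\right) = \left(28 - 56\right) \left(-29\right) = \left(-28\right) \left(-29\right) = 812$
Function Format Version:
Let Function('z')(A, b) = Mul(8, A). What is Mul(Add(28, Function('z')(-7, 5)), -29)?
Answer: 812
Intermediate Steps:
Mul(Add(28, Function('z')(-7, 5)), -29) = Mul(Add(28, Mul(8, -7)), -29) = Mul(Add(28, -56), -29) = Mul(-28, -29) = 812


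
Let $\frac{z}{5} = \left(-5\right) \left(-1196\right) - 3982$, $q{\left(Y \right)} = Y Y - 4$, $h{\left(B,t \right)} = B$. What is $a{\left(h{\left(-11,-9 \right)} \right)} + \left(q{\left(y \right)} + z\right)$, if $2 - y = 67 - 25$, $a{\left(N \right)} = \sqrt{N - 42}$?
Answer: $11586 + i \sqrt{53} \approx 11586.0 + 7.2801 i$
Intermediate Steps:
$a{\left(N \right)} = \sqrt{-42 + N}$
$y = -40$ ($y = 2 - \left(67 - 25\right) = 2 - 42 = -40$)
$q{\left(Y \right)} = -4 + Y^{2}$ ($q{\left(Y \right)} = Y^{2} - 4 = -4 + Y^{2}$)
$z = 9990$ ($z = 5 \left(\left(-5\right) \left(-1196\right) - 3982\right) = 5 \left(5980 - 3982\right) = 5 \cdot 1998 = 9990$)
$a{\left(h{\left(-11,-9 \right)} \right)} + \left(q{\left(y \right)} + z\right) = \sqrt{-42 - 11} + \left(\left(-4 + \left(-40\right)^{2}\right) + 9990\right) = \sqrt{-53} + \left(\left(-4 + 1600\right) + 9990\right) = i \sqrt{53} + \left(1596 + 9990\right) = i \sqrt{53} + 11586 = 11586 + i \sqrt{53}$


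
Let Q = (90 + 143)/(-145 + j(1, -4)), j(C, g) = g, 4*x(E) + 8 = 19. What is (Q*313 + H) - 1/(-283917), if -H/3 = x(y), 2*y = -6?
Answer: -84219150865/169214532 ≈ -497.71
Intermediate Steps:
y = -3 (y = (½)*(-6) = -3)
x(E) = 11/4 (x(E) = -2 + (¼)*19 = -2 + 19/4 = 11/4)
H = -33/4 (H = -3*11/4 = -33/4 ≈ -8.2500)
Q = -233/149 (Q = (90 + 143)/(-145 - 4) = 233/(-149) = 233*(-1/149) = -233/149 ≈ -1.5638)
(Q*313 + H) - 1/(-283917) = (-233/149*313 - 33/4) - 1/(-283917) = (-72929/149 - 33/4) - 1*(-1/283917) = -296633/596 + 1/283917 = -84219150865/169214532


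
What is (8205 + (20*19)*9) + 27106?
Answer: 38731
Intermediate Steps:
(8205 + (20*19)*9) + 27106 = (8205 + 380*9) + 27106 = (8205 + 3420) + 27106 = 11625 + 27106 = 38731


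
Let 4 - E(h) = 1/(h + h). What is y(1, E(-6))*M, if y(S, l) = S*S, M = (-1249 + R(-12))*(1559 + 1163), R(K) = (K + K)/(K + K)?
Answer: -3397056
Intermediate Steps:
R(K) = 1 (R(K) = (2*K)/((2*K)) = (2*K)*(1/(2*K)) = 1)
E(h) = 4 - 1/(2*h) (E(h) = 4 - 1/(h + h) = 4 - 1/(2*h))
M = -3397056 (M = (-1249 + 1)*(1559 + 1163) = -1248*2722 = -3397056)
y(S, l) = S²
y(1, E(-6))*M = 1²*(-3397056) = 1*(-3397056) = -3397056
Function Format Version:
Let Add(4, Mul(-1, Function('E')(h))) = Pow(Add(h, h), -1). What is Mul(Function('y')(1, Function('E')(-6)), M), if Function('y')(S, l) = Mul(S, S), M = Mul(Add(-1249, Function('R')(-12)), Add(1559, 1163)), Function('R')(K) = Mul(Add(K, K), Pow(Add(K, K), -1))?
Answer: -3397056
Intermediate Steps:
Function('R')(K) = 1 (Function('R')(K) = Mul(Mul(2, K), Pow(Mul(2, K), -1)) = Mul(Mul(2, K), Mul(Rational(1, 2), Pow(K, -1))) = 1)
Function('E')(h) = Add(4, Mul(Rational(-1, 2), Pow(h, -1))) (Function('E')(h) = Add(4, Mul(-1, Pow(Add(h, h), -1))) = Add(4, Mul(-1, Pow(Mul(2, h), -1))) = Add(4, Mul(-1, Mul(Rational(1, 2), Pow(h, -1)))) = Add(4, Mul(Rational(-1, 2), Pow(h, -1))))
M = -3397056 (M = Mul(Add(-1249, 1), Add(1559, 1163)) = Mul(-1248, 2722) = -3397056)
Function('y')(S, l) = Pow(S, 2)
Mul(Function('y')(1, Function('E')(-6)), M) = Mul(Pow(1, 2), -3397056) = Mul(1, -3397056) = -3397056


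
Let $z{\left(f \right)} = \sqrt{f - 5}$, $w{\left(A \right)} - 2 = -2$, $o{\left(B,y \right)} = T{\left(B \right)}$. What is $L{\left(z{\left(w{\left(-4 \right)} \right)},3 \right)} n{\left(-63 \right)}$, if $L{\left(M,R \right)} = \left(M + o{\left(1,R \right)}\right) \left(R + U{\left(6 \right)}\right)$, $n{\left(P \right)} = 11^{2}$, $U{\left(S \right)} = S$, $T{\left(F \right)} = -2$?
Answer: $-2178 + 1089 i \sqrt{5} \approx -2178.0 + 2435.1 i$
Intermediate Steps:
$o{\left(B,y \right)} = -2$
$w{\left(A \right)} = 0$ ($w{\left(A \right)} = 2 - 2 = 0$)
$n{\left(P \right)} = 121$
$z{\left(f \right)} = \sqrt{-5 + f}$
$L{\left(M,R \right)} = \left(-2 + M\right) \left(6 + R\right)$ ($L{\left(M,R \right)} = \left(M - 2\right) \left(R + 6\right) = \left(-2 + M\right) \left(6 + R\right)$)
$L{\left(z{\left(w{\left(-4 \right)} \right)},3 \right)} n{\left(-63 \right)} = \left(-12 - 6 + 6 \sqrt{-5 + 0} + \sqrt{-5 + 0} \cdot 3\right) 121 = \left(-12 - 6 + 6 \sqrt{-5} + \sqrt{-5} \cdot 3\right) 121 = \left(-12 - 6 + 6 i \sqrt{5} + i \sqrt{5} \cdot 3\right) 121 = \left(-12 - 6 + 6 i \sqrt{5} + 3 i \sqrt{5}\right) 121 = \left(-18 + 9 i \sqrt{5}\right) 121 = -2178 + 1089 i \sqrt{5}$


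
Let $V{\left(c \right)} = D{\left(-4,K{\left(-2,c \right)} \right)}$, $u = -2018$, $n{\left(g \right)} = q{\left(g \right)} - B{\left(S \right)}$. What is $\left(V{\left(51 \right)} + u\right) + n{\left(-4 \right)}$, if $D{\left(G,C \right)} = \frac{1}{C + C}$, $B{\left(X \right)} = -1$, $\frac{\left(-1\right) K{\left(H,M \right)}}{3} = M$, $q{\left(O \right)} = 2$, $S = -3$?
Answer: $- \frac{616591}{306} \approx -2015.0$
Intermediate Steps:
$K{\left(H,M \right)} = - 3 M$
$n{\left(g \right)} = 3$ ($n{\left(g \right)} = 2 - -1 = 2 + 1 = 3$)
$D{\left(G,C \right)} = \frac{1}{2 C}$
$V{\left(c \right)} = - \frac{1}{6 c}$ ($V{\left(c \right)} = \frac{1}{2 \left(- 3 c\right)} = \frac{\left(- \frac{1}{3}\right) \frac{1}{c}}{2} = - \frac{1}{6 c}$)
$\left(V{\left(51 \right)} + u\right) + n{\left(-4 \right)} = \left(- \frac{1}{6 \cdot 51} - 2018\right) + 3 = \left(\left(- \frac{1}{6}\right) \frac{1}{51} - 2018\right) + 3 = \left(- \frac{1}{306} - 2018\right) + 3 = - \frac{617509}{306} + 3 = - \frac{616591}{306}$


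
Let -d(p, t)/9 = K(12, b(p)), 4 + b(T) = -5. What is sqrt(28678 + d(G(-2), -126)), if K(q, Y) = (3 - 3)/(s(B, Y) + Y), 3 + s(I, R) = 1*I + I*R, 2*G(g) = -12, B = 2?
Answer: sqrt(28678) ≈ 169.35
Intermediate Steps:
G(g) = -6 (G(g) = (1/2)*(-12) = -6)
s(I, R) = -3 + I + I*R (s(I, R) = -3 + (1*I + I*R) = -3 + (I + I*R) = -3 + I + I*R)
b(T) = -9 (b(T) = -4 - 5 = -9)
K(q, Y) = 0 (K(q, Y) = (3 - 3)/((-3 + 2 + 2*Y) + Y) = 0/((-1 + 2*Y) + Y) = 0/(-1 + 3*Y) = 0)
d(p, t) = 0 (d(p, t) = -9*0 = 0)
sqrt(28678 + d(G(-2), -126)) = sqrt(28678 + 0) = sqrt(28678)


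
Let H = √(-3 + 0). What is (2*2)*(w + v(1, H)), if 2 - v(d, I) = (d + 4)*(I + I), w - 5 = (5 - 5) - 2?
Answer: 20 - 40*I*√3 ≈ 20.0 - 69.282*I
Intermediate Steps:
w = 3 (w = 5 + ((5 - 5) - 2) = 5 + (0 - 2) = 5 - 2 = 3)
H = I*√3 (H = √(-3) = I*√3 ≈ 1.732*I)
v(d, I) = 2 - 2*I*(4 + d) (v(d, I) = 2 - (d + 4)*(I + I) = 2 - (4 + d)*2*I = 2 - 2*I*(4 + d))
(2*2)*(w + v(1, H)) = (2*2)*(3 + (2 - 8*I*√3 - 2*I*√3*1)) = 4*(3 + (2 - 8*I*√3 - 2*I*√3)) = 4*(3 + (2 - 10*I*√3)) = 4*(5 - 10*I*√3) = 20 - 40*I*√3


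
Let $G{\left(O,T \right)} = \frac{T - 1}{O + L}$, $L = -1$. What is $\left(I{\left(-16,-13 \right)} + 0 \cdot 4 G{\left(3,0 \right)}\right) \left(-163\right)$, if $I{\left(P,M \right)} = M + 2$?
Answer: $1793$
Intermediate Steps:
$I{\left(P,M \right)} = 2 + M$
$G{\left(O,T \right)} = \frac{-1 + T}{-1 + O}$ ($G{\left(O,T \right)} = \frac{T - 1}{O - 1} = \frac{-1 + T}{-1 + O}$)
$\left(I{\left(-16,-13 \right)} + 0 \cdot 4 G{\left(3,0 \right)}\right) \left(-163\right) = \left(\left(2 - 13\right) + 0 \cdot 4 \frac{-1 + 0}{-1 + 3}\right) \left(-163\right) = \left(-11 + 0 \cdot \frac{1}{2} \left(-1\right)\right) \left(-163\right) = \left(-11 + 0 \left(- \frac{1}{2}\right)\right) \left(-163\right) = \left(-11 + 0\right) \left(-163\right) = \left(-11\right) \left(-163\right) = 1793$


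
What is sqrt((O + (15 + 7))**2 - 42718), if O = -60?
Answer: 3*I*sqrt(4586) ≈ 203.16*I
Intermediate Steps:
sqrt((O + (15 + 7))**2 - 42718) = sqrt((-60 + (15 + 7))**2 - 42718) = sqrt((-60 + 22)**2 - 42718) = sqrt((-38)**2 - 42718) = sqrt(1444 - 42718) = sqrt(-41274) = 3*I*sqrt(4586)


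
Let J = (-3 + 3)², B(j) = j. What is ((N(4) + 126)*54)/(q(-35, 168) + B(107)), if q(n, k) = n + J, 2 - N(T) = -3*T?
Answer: 105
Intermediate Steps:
N(T) = 2 + 3*T (N(T) = 2 - (-3)*T = 2 + 3*T)
J = 0 (J = 0² = 0)
q(n, k) = n (q(n, k) = n + 0 = n)
((N(4) + 126)*54)/(q(-35, 168) + B(107)) = (((2 + 3*4) + 126)*54)/(-35 + 107) = (((2 + 12) + 126)*54)/72 = ((14 + 126)*54)*(1/72) = (140*54)*(1/72) = 7560*(1/72) = 105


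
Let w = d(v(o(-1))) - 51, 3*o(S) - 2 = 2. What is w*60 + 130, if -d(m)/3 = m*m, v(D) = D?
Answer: -3250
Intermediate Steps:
o(S) = 4/3 (o(S) = ⅔ + (⅓)*2 = ⅔ + ⅔ = 4/3)
d(m) = -3*m² (d(m) = -3*m*m = -3*m²)
w = -169/3 (w = -3*(4/3)² - 51 = -3*16/9 - 51 = -16/3 - 51 = -169/3 ≈ -56.333)
w*60 + 130 = -169/3*60 + 130 = -3380 + 130 = -3250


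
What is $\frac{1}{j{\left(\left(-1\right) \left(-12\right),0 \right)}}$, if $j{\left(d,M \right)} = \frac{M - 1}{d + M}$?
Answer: $-12$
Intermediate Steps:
$j{\left(d,M \right)} = \frac{-1 + M}{M + d}$
$\frac{1}{j{\left(\left(-1\right) \left(-12\right),0 \right)}} = \frac{1}{\frac{1}{0 - -12} \left(-1 + 0\right)} = \frac{1}{\frac{1}{0 + 12} \left(-1\right)} = \frac{1}{\frac{1}{12} \left(-1\right)} = \frac{1}{- \frac{1}{12}} = -12$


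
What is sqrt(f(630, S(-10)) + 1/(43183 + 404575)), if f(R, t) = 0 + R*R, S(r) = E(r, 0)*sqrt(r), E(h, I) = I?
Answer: sqrt(79573380223699358)/447758 ≈ 630.00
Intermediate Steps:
S(r) = 0 (S(r) = 0*sqrt(r) = 0)
f(R, t) = R**2 (f(R, t) = 0 + R**2 = R**2)
sqrt(f(630, S(-10)) + 1/(43183 + 404575)) = sqrt(630**2 + 1/(43183 + 404575)) = sqrt(396900 + 1/447758) = sqrt(177715150201/447758) = sqrt(79573380223699358)/447758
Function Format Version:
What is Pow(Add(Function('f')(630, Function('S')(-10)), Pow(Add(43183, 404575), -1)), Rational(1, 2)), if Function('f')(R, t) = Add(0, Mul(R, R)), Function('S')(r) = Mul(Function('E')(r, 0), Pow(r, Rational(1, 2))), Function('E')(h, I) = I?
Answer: Mul(Rational(1, 447758), Pow(79573380223699358, Rational(1, 2))) ≈ 630.00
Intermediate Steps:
Function('S')(r) = 0 (Function('S')(r) = Mul(0, Pow(r, Rational(1, 2))) = 0)
Function('f')(R, t) = Pow(R, 2) (Function('f')(R, t) = Add(0, Pow(R, 2)) = Pow(R, 2))
Pow(Add(Function('f')(630, Function('S')(-10)), Pow(Add(43183, 404575), -1)), Rational(1, 2)) = Pow(Add(Pow(630, 2), Pow(Add(43183, 404575), -1)), Rational(1, 2)) = Pow(Add(396900, Pow(447758, -1)), Rational(1, 2)) = Pow(Add(396900, Rational(1, 447758)), Rational(1, 2)) = Pow(Rational(177715150201, 447758), Rational(1, 2)) = Mul(Rational(1, 447758), Pow(79573380223699358, Rational(1, 2)))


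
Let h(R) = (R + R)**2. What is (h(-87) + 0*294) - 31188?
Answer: -912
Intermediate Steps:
h(R) = 4*R**2 (h(R) = (2*R)**2 = 4*R**2)
(h(-87) + 0*294) - 31188 = (4*(-87)**2 + 0*294) - 31188 = (4*7569 + 0) - 31188 = (30276 + 0) - 31188 = 30276 - 31188 = -912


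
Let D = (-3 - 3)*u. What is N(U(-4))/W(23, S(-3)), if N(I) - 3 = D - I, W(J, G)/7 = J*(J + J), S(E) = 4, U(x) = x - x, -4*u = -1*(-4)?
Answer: 9/7406 ≈ 0.0012152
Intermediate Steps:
u = -1 (u = -(-1)*(-4)/4 = -1/4*4 = -1)
U(x) = 0
D = 6 (D = (-3 - 3)*(-1) = -6*(-1) = 6)
W(J, G) = 14*J**2 (W(J, G) = 7*(J*(J + J)) = 7*(J*(2*J)) = 7*(2*J**2) = 14*J**2)
N(I) = 9 - I (N(I) = 3 + (6 - I) = 9 - I)
N(U(-4))/W(23, S(-3)) = (9 - 1*0)/((14*23**2)) = (9 + 0)/((14*529)) = 9/7406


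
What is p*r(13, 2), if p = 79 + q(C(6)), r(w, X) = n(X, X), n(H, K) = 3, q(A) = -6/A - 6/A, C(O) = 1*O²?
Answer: 236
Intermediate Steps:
C(O) = O²
q(A) = -12/A
r(w, X) = 3
p = 236/3 (p = 79 - 12/(6²) = 79 - 12/36 = 79 - 12*1/36 = 79 - ⅓ = 236/3 ≈ 78.667)
p*r(13, 2) = (236/3)*3 = 236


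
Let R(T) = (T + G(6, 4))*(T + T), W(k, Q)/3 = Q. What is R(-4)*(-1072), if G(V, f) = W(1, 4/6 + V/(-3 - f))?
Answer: -274432/7 ≈ -39205.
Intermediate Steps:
W(k, Q) = 3*Q
G(V, f) = 2 + 3*V/(-3 - f) (G(V, f) = 3*(4/6 + V/(-3 - f)) = 3*(4*(1/6) + V/(-3 - f)) = 3*(2/3 + V/(-3 - f)) = 2 + 3*V/(-3 - f))
R(T) = 2*T*(-4/7 + T) (R(T) = (T + (6 - 3*6 + 2*4)/(3 + 4))*(T + T) = (T + (6 - 18 + 8)/7)*(2*T) = (T + (1/7)*(-4))*(2*T) = (T - 4/7)*(2*T) = (-4/7 + T)*(2*T) = 2*T*(-4/7 + T))
R(-4)*(-1072) = ((2/7)*(-4)*(-4 + 7*(-4)))*(-1072) = ((2/7)*(-4)*(-4 - 28))*(-1072) = ((2/7)*(-4)*(-32))*(-1072) = (256/7)*(-1072) = -274432/7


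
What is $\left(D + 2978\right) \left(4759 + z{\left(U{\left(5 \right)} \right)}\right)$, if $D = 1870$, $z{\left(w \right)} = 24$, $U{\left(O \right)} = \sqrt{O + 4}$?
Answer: $23187984$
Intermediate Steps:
$U{\left(O \right)} = \sqrt{4 + O}$
$\left(D + 2978\right) \left(4759 + z{\left(U{\left(5 \right)} \right)}\right) = \left(1870 + 2978\right) \left(4759 + 24\right) = 4848 \cdot 4783 = 23187984$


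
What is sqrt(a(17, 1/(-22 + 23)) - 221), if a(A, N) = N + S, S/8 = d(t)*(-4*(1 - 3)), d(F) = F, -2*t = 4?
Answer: 2*I*sqrt(87) ≈ 18.655*I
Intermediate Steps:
t = -2 (t = -1/2*4 = -2)
S = -128 (S = 8*(-(-8)*(1 - 3)) = 8*(-(-8)*(-2)) = 8*(-2*8) = 8*(-16) = -128)
a(A, N) = -128 + N (a(A, N) = N - 128 = -128 + N)
sqrt(a(17, 1/(-22 + 23)) - 221) = sqrt((-128 + 1/(-22 + 23)) - 221) = sqrt((-128 + 1/1) - 221) = sqrt((-128 + 1) - 221) = sqrt(-127 - 221) = sqrt(-348) = 2*I*sqrt(87)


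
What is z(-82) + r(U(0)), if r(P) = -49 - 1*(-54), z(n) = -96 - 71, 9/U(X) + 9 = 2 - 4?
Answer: -162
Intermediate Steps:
U(X) = -9/11 (U(X) = 9/(-9 + (2 - 4)) = 9/(-9 - 2) = 9/(-11) = 9*(-1/11) = -9/11)
z(n) = -167
r(P) = 5 (r(P) = -49 + 54 = 5)
z(-82) + r(U(0)) = -167 + 5 = -162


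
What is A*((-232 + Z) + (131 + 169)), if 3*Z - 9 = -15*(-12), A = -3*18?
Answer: -7074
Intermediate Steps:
A = -54
Z = 63 (Z = 3 + (-15*(-12))/3 = 3 + (⅓)*180 = 3 + 60 = 63)
A*((-232 + Z) + (131 + 169)) = -54*((-232 + 63) + (131 + 169)) = -54*(-169 + 300) = -54*131 = -7074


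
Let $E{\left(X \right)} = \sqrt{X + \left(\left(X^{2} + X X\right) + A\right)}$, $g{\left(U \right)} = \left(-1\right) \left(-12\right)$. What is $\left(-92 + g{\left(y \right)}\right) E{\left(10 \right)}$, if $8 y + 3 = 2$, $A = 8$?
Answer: $- 80 \sqrt{218} \approx -1181.2$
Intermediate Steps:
$y = - \frac{1}{8}$ ($y = - \frac{3}{8} + \frac{1}{8} \cdot 2 = - \frac{3}{8} + \frac{1}{4} = - \frac{1}{8} \approx -0.125$)
$g{\left(U \right)} = 12$
$E{\left(X \right)} = \sqrt{8 + X + 2 X^{2}}$ ($E{\left(X \right)} = \sqrt{X + \left(\left(X^{2} + X X\right) + 8\right)} = \sqrt{X + \left(\left(X^{2} + X^{2}\right) + 8\right)} = \sqrt{X + \left(2 X^{2} + 8\right)} = \sqrt{X + \left(8 + 2 X^{2}\right)} = \sqrt{8 + X + 2 X^{2}}$)
$\left(-92 + g{\left(y \right)}\right) E{\left(10 \right)} = \left(-92 + 12\right) \sqrt{8 + 10 + 2 \cdot 10^{2}} = - 80 \sqrt{8 + 10 + 2 \cdot 100} = - 80 \sqrt{8 + 10 + 200} = - 80 \sqrt{218}$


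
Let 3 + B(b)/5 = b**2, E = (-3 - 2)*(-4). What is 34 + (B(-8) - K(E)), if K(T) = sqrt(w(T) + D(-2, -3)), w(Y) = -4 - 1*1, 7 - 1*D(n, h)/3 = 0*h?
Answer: 335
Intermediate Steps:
E = 20 (E = -5*(-4) = 20)
D(n, h) = 21 (D(n, h) = 21 - 0*h = 21 - 3*0 = 21 + 0 = 21)
w(Y) = -5 (w(Y) = -4 - 1 = -5)
K(T) = 4 (K(T) = sqrt(-5 + 21) = sqrt(16) = 4)
B(b) = -15 + 5*b**2
34 + (B(-8) - K(E)) = 34 + ((-15 + 5*(-8)**2) - 1*4) = 34 + ((-15 + 5*64) - 4) = 34 + ((-15 + 320) - 4) = 34 + (305 - 4) = 34 + 301 = 335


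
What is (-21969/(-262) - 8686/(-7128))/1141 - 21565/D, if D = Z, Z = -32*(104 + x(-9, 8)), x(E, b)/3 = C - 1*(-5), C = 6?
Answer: 2915528413801/583855249824 ≈ 4.9936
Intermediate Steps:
x(E, b) = 33 (x(E, b) = 3*(6 - 1*(-5)) = 3*(6 + 5) = 3*11 = 33)
Z = -4384 (Z = -32*(104 + 33) = -32*137 = -4384)
D = -4384
(-21969/(-262) - 8686/(-7128))/1141 - 21565/D = (-21969/(-262) - 8686/(-7128))/1141 - 21565/(-4384) = (-21969*(-1/262) - 8686*(-1/7128))*(1/1141) - 21565*(-1/4384) = (21969/262 + 4343/3564)*(1/1141) + 21565/4384 = (39717691/466884)*(1/1141) + 21565/4384 = 39717691/532714644 + 21565/4384 = 2915528413801/583855249824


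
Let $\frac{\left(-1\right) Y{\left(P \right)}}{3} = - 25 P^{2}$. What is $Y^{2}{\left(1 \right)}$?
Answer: $5625$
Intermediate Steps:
$Y{\left(P \right)} = 75 P^{2}$ ($Y{\left(P \right)} = - 3 \left(- 25 P^{2}\right) = 75 P^{2}$)
$Y^{2}{\left(1 \right)} = \left(75 \cdot 1^{2}\right)^{2} = \left(75 \cdot 1\right)^{2} = 75^{2} = 5625$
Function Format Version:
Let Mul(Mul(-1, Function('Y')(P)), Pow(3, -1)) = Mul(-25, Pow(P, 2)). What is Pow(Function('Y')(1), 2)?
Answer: 5625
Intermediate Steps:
Function('Y')(P) = Mul(75, Pow(P, 2)) (Function('Y')(P) = Mul(-3, Mul(-25, Pow(P, 2))) = Mul(75, Pow(P, 2)))
Pow(Function('Y')(1), 2) = Pow(Mul(75, Pow(1, 2)), 2) = Pow(Mul(75, 1), 2) = Pow(75, 2) = 5625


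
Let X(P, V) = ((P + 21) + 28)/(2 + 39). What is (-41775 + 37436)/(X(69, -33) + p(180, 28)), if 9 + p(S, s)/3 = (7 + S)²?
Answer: -177899/4300198 ≈ -0.041370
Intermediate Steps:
p(S, s) = -27 + 3*(7 + S)²
X(P, V) = 49/41 + P/41 (X(P, V) = ((21 + P) + 28)/41 = (49 + P)*(1/41) = 49/41 + P/41)
(-41775 + 37436)/(X(69, -33) + p(180, 28)) = (-41775 + 37436)/((49/41 + (1/41)*69) + (-27 + 3*(7 + 180)²)) = -4339/((49/41 + 69/41) + (-27 + 3*187²)) = -4339/(118/41 + (-27 + 3*34969)) = -4339/(118/41 + (-27 + 104907)) = -4339/(118/41 + 104880) = -4339/4300198/41 = -4339*41/4300198 = -177899/4300198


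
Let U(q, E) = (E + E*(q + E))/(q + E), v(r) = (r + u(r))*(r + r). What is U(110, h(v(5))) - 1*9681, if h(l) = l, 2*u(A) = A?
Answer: -355407/37 ≈ -9605.6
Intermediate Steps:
u(A) = A/2
v(r) = 3*r² (v(r) = (r + r/2)*(r + r) = (3*r/2)*(2*r) = 3*r²)
U(q, E) = (E + E*(E + q))/(E + q)
U(110, h(v(5))) - 1*9681 = (3*5²)*(1 + 3*5² + 110)/(3*5² + 110) - 1*9681 = (3*25)*(1 + 3*25 + 110)/(3*25 + 110) - 9681 = 75*(1 + 75 + 110)/(75 + 110) - 9681 = 75*186/185 - 9681 = 75*(1/185)*186 - 9681 = 2790/37 - 9681 = -355407/37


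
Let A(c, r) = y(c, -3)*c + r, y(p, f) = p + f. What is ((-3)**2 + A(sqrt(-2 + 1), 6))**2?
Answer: 187 - 84*I ≈ 187.0 - 84.0*I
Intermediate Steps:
y(p, f) = f + p
A(c, r) = r + c*(-3 + c) (A(c, r) = (-3 + c)*c + r = c*(-3 + c) + r = r + c*(-3 + c))
((-3)**2 + A(sqrt(-2 + 1), 6))**2 = ((-3)**2 + (6 + sqrt(-2 + 1)*(-3 + sqrt(-2 + 1))))**2 = (9 + (6 + sqrt(-1)*(-3 + sqrt(-1))))**2 = (9 + (6 + I*(-3 + I)))**2 = (15 + I*(-3 + I))**2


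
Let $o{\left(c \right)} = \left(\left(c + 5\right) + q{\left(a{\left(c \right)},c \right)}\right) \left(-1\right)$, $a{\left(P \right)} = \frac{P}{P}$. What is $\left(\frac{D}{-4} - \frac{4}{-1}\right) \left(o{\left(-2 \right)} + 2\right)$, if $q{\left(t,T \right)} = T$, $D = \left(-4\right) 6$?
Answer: $10$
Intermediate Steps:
$D = -24$
$a{\left(P \right)} = 1$
$o{\left(c \right)} = -5 - 2 c$ ($o{\left(c \right)} = \left(\left(c + 5\right) + c\right) \left(-1\right) = \left(\left(5 + c\right) + c\right) \left(-1\right) = \left(5 + 2 c\right) \left(-1\right) = -5 - 2 c$)
$\left(\frac{D}{-4} - \frac{4}{-1}\right) \left(o{\left(-2 \right)} + 2\right) = \left(- \frac{24}{-4} - \frac{4}{-1}\right) \left(\left(-5 - -4\right) + 2\right) = \left(\left(-24\right) \left(- \frac{1}{4}\right) - -4\right) \left(\left(-5 + 4\right) + 2\right) = \left(6 + 4\right) \left(-1 + 2\right) = 10 \cdot 1 = 10$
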